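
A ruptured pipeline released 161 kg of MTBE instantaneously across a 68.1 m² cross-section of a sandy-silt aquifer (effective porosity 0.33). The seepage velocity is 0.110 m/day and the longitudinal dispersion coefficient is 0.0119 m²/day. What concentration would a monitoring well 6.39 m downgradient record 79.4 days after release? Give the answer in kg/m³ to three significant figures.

0.486 kg/m³

For an instantaneous plane source, C(x,t) = M/(n_e·A·√(4πDt)) · exp(−(x−vt)²/(4Dt)), with n_e·A the pore (flow) area.
Plume center vt = 0.110 × 79.4 = 8.734 m, so the well at 6.39 m is 2.344 m upgradient of the peak.
√(4πDt) = 3.446 m, giving peak height M/(n_e·A·√(4πDt)) = 161/(0.33 × 68.1 × 3.446) = 2.079 kg/m³.
(x−vt)²/(4Dt) = (-2.344)²/(4 × 0.0119 × 79.4) = 1.454; exp(−1.454) = 0.2336.
C = 2.079 × 0.2336 = 0.486 kg/m³.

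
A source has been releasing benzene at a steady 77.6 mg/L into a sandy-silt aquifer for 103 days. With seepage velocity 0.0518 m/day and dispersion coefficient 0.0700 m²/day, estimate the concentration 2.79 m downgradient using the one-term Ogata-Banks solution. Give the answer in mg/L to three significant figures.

58.1 mg/L

For a continuous step input, C/C₀ ≈ ½·erfc((x−vt)/(2√(Dt))).
vt = 0.0518 × 103 = 5.3354 m and 2√(Dt) = 2√(0.0700 × 103) = 5.370 m.
Argument (x−vt)/(2√(Dt)) = (2.79 − 5.3354)/5.370 = -0.4740; ½·erfc(-0.4740) = 0.7487.
C = 77.6 × 0.7487 = 58.1 mg/L.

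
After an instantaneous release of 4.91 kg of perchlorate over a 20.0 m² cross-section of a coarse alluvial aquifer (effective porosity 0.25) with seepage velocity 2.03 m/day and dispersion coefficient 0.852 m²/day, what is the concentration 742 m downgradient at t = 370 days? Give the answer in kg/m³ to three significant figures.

0.0146 kg/m³

For an instantaneous plane source, C(x,t) = M/(n_e·A·√(4πDt)) · exp(−(x−vt)²/(4Dt)), with n_e·A the pore (flow) area.
Plume center vt = 2.03 × 370 = 751.1 m, so the well at 742 m is 9.1 m upgradient of the peak.
√(4πDt) = 62.94 m, giving peak height M/(n_e·A·√(4πDt)) = 4.91/(0.25 × 20.0 × 62.94) = 0.01560 kg/m³.
(x−vt)²/(4Dt) = (-9.1)²/(4 × 0.852 × 370) = 0.06567; exp(−0.06567) = 0.9364.
C = 0.01560 × 0.9364 = 0.0146 kg/m³.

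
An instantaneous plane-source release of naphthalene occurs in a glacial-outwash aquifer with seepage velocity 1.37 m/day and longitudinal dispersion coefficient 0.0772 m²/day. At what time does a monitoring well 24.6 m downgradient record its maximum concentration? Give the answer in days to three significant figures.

17.9 days

For the 1D instantaneous-source solution, setting ∂C/∂t = 0 at fixed x gives v²t² + 2Dt − x² = 0, so t = (√(D² + v²x²) − D)/v².
√(D² + v²x²) = √(0.0772² + 1.37² × 24.6²) = 33.70; v² = 1.8769.
t = (33.70 − 0.0772)/1.8769 = 17.9 days (vs. the pure-advection estimate x/v = 18.0 d).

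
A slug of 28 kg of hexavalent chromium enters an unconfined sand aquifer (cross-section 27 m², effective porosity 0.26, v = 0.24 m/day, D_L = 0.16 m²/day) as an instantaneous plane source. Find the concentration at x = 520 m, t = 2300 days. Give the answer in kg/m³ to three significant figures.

For an instantaneous plane source, C(x,t) = M/(n_e·A·√(4πDt)) · exp(−(x−vt)²/(4Dt)), with n_e·A the pore (flow) area.
Plume center vt = 0.24 × 2300 = 552 m, so the well at 520 m is 32 m upgradient of the peak.
√(4πDt) = 68.00 m, giving peak height M/(n_e·A·√(4πDt)) = 28/(0.26 × 27 × 68.00) = 0.05866 kg/m³.
(x−vt)²/(4Dt) = (-32)²/(4 × 0.16 × 2300) = 0.6957; exp(−0.6957) = 0.4987.
C = 0.05866 × 0.4987 = 0.0293 kg/m³.

0.0293 kg/m³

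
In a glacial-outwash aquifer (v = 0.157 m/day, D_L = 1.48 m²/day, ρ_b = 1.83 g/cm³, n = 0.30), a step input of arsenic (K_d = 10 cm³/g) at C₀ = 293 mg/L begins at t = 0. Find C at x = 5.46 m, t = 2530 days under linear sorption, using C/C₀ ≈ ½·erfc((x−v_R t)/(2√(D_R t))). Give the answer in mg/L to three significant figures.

Retardation factor R = 1 + ρ_b·K_d/n = 1 + 1.83 × 10/0.30 = 62.00.
Sorption retards both mechanisms: v_R = v/R = 0.002532 m/day, D_R = D/R = 0.02387 m²/day.
v_R·t = 0.002532 × 2530 = 6.40596 m; 2√(D_R t) = 15.54 m; argument = (5.46 − 6.40596)/15.54 = -0.06087.
C = C₀ × ½·erfc(-0.06087) = 293 × 0.5343 = 157 mg/L.

157 mg/L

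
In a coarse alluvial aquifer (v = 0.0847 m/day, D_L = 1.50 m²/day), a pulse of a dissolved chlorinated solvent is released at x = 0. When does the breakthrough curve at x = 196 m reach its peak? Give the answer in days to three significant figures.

2110 days

For the 1D instantaneous-source solution, setting ∂C/∂t = 0 at fixed x gives v²t² + 2Dt − x² = 0, so t = (√(D² + v²x²) − D)/v².
√(D² + v²x²) = √(1.50² + 0.0847² × 196²) = 16.67; v² = 0.00717409.
t = (16.67 − 1.50)/0.00717409 = 2110 days (vs. the pure-advection estimate x/v = 2310 d).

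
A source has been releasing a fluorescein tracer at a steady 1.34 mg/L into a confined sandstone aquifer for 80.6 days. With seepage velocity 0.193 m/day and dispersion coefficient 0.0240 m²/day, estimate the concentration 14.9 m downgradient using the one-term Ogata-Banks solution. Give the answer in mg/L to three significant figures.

For a continuous step input, C/C₀ ≈ ½·erfc((x−vt)/(2√(Dt))).
vt = 0.193 × 80.6 = 15.5558 m and 2√(Dt) = 2√(0.0240 × 80.6) = 2.782 m.
Argument (x−vt)/(2√(Dt)) = (14.9 − 15.5558)/2.782 = -0.2357; ½·erfc(-0.2357) = 0.6306.
C = 1.34 × 0.6306 = 0.845 mg/L.

0.845 mg/L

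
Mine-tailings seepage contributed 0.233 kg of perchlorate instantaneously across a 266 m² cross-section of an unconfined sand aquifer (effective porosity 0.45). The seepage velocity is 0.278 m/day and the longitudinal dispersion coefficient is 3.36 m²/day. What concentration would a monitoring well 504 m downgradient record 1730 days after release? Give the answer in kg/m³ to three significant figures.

For an instantaneous plane source, C(x,t) = M/(n_e·A·√(4πDt)) · exp(−(x−vt)²/(4Dt)), with n_e·A the pore (flow) area.
Plume center vt = 0.278 × 1730 = 480.94 m, so the well at 504 m is 23.06 m downgradient of the peak.
√(4πDt) = 270.3 m, giving peak height M/(n_e·A·√(4πDt)) = 0.233/(0.45 × 266 × 270.3) = 7.201e-06 kg/m³.
(x−vt)²/(4Dt) = (23.06)²/(4 × 3.36 × 1730) = 0.02287; exp(−0.02287) = 0.9774.
C = 7.201e-06 × 0.9774 = 7.04e-06 kg/m³.

7.04e-06 kg/m³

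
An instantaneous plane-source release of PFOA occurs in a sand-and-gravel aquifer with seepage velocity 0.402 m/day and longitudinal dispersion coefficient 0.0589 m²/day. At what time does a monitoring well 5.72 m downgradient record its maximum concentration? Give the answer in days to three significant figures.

13.9 days

For the 1D instantaneous-source solution, setting ∂C/∂t = 0 at fixed x gives v²t² + 2Dt − x² = 0, so t = (√(D² + v²x²) − D)/v².
√(D² + v²x²) = √(0.0589² + 0.402² × 5.72²) = 2.300; v² = 0.161604.
t = (2.300 − 0.0589)/0.161604 = 13.9 days (vs. the pure-advection estimate x/v = 14.2 d).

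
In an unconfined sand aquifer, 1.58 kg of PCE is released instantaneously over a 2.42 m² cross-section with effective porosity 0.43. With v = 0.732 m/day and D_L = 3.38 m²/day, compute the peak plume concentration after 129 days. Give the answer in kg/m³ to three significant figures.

0.0205 kg/m³

The peak of an instantaneous 1D plume sits at x = vt; there the Gaussian factor is 1 and C_max = M/(n_e·A·√(4πDt)), where n_e·A is the pore area the mass is dissolved in.
√(4πDt) = √(4π × 3.38 × 129) = 74.02 m, so C_max = 1.58/(0.43 × 2.42 × 74.02) = 0.0205 kg/m³.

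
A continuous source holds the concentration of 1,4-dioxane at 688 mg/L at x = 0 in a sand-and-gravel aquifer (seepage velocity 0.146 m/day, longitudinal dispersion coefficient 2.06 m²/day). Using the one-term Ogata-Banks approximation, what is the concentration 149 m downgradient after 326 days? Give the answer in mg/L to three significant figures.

1.95 mg/L

For a continuous step input, C/C₀ ≈ ½·erfc((x−vt)/(2√(Dt))).
vt = 0.146 × 326 = 47.596 m and 2√(Dt) = 2√(2.06 × 326) = 51.83 m.
Argument (x−vt)/(2√(Dt)) = (149 − 47.596)/51.83 = 1.956; ½·erfc(1.956) = 0.002836.
C = 688 × 0.002836 = 1.95 mg/L.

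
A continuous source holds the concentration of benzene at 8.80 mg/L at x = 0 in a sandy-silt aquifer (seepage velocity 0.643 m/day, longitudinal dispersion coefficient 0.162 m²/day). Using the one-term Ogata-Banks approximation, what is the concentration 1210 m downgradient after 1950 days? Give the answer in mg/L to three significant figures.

For a continuous step input, C/C₀ ≈ ½·erfc((x−vt)/(2√(Dt))).
vt = 0.643 × 1950 = 1253.85 m and 2√(Dt) = 2√(0.162 × 1950) = 35.55 m.
Argument (x−vt)/(2√(Dt)) = (1210 − 1253.85)/35.55 = -1.233; ½·erfc(-1.233) = 0.9594.
C = 8.80 × 0.9594 = 8.44 mg/L.

8.44 mg/L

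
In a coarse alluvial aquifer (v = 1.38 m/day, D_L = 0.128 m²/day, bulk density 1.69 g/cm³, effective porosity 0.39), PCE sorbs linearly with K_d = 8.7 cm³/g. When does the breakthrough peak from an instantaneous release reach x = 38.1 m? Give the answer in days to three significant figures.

Retardation factor R = 1 + ρ_b·K_d/n = 1 + 1.69 × 8.7/0.39 = 38.70.
Sorption retards both mechanisms: v_R = v/R = 0.03566 m/day, D_R = D/R = 0.003307 m²/day.
Peak time from v_R²t² + 2D_R t − x² = 0: t = (√(D_R² + v_R²x²) − D_R)/v_R².
√(D_R² + v_R²x²) = √(0.003307² + 0.03566² × 38.1²) = 1.359; v_R² = 0.001272.
t = (1.359 − 0.003307)/0.001272 = 1070 days.

1070 days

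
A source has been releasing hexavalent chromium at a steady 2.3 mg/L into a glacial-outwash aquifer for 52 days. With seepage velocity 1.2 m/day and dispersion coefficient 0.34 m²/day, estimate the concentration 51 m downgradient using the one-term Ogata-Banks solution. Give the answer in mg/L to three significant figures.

For a continuous step input, C/C₀ ≈ ½·erfc((x−vt)/(2√(Dt))).
vt = 1.2 × 52 = 62.4 m and 2√(Dt) = 2√(0.34 × 52) = 8.410 m.
Argument (x−vt)/(2√(Dt)) = (51 − 62.4)/8.410 = -1.356; ½·erfc(-1.356) = 0.9724.
C = 2.3 × 0.9724 = 2.24 mg/L.

2.24 mg/L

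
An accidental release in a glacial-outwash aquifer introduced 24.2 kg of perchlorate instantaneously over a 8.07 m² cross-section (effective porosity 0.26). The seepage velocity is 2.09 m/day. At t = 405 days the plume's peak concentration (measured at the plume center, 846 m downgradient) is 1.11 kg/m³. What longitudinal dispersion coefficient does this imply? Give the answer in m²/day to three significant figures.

At the plume center C_max = M/(n_e·A·√(4πDt)), so D = M²/(4πt·(n_e·A·C_max)²).
n_e·A·C_max = 0.26 × 8.07 × 1.11 = 2.329 kg/m.
D = 24.2²/(4π × 405 × 2.329²) = 0.0212 m²/day.

0.0212 m²/day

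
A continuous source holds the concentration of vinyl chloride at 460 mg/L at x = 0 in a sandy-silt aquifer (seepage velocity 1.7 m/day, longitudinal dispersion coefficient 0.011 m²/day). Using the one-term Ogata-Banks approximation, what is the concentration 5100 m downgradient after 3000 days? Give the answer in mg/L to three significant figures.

230 mg/L

For a continuous step input, C/C₀ ≈ ½·erfc((x−vt)/(2√(Dt))).
vt = 1.7 × 3000 = 5100 m and 2√(Dt) = 2√(0.011 × 3000) = 11.49 m.
Argument (x−vt)/(2√(Dt)) = (5100 − 5100)/11.49 = 0; ½·erfc(0) = 0.5000.
C = 460 × 0.5000 = 230 mg/L.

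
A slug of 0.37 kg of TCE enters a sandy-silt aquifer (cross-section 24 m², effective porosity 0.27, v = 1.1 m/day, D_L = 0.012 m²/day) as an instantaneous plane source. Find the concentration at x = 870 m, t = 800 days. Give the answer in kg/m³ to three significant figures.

0.000385 kg/m³

For an instantaneous plane source, C(x,t) = M/(n_e·A·√(4πDt)) · exp(−(x−vt)²/(4Dt)), with n_e·A the pore (flow) area.
Plume center vt = 1.1 × 800 = 880 m, so the well at 870 m is 10 m upgradient of the peak.
√(4πDt) = 10.98 m, giving peak height M/(n_e·A·√(4πDt)) = 0.37/(0.27 × 24 × 10.98) = 0.005200 kg/m³.
(x−vt)²/(4Dt) = (-10)²/(4 × 0.012 × 800) = 2.604; exp(−2.604) = 0.07398.
C = 0.005200 × 0.07398 = 0.000385 kg/m³.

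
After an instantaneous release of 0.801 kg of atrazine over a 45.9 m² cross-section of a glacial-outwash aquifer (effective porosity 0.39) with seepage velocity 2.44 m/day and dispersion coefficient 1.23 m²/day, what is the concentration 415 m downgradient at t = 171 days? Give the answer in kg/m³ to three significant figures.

For an instantaneous plane source, C(x,t) = M/(n_e·A·√(4πDt)) · exp(−(x−vt)²/(4Dt)), with n_e·A the pore (flow) area.
Plume center vt = 2.44 × 171 = 417.24 m, so the well at 415 m is 2.24 m upgradient of the peak.
√(4πDt) = 51.41 m, giving peak height M/(n_e·A·√(4πDt)) = 0.801/(0.39 × 45.9 × 51.41) = 0.0008704 kg/m³.
(x−vt)²/(4Dt) = (-2.24)²/(4 × 1.23 × 171) = 0.005964; exp(−0.005964) = 0.9941.
C = 0.0008704 × 0.9941 = 0.000865 kg/m³.

0.000865 kg/m³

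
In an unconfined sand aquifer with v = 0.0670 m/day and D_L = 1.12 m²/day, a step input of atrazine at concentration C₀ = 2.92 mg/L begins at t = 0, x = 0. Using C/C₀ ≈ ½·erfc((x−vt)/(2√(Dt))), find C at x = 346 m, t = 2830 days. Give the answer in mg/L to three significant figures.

0.0723 mg/L

For a continuous step input, C/C₀ ≈ ½·erfc((x−vt)/(2√(Dt))).
vt = 0.0670 × 2830 = 189.61 m and 2√(Dt) = 2√(1.12 × 2830) = 112.6 m.
Argument (x−vt)/(2√(Dt)) = (346 − 189.61)/112.6 = 1.389; ½·erfc(1.389) = 0.02475.
C = 2.92 × 0.02475 = 0.0723 mg/L.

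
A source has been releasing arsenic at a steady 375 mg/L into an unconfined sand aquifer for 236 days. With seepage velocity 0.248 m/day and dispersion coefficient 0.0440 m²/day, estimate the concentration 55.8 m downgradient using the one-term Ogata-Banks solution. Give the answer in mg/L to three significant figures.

272 mg/L

For a continuous step input, C/C₀ ≈ ½·erfc((x−vt)/(2√(Dt))).
vt = 0.248 × 236 = 58.528 m and 2√(Dt) = 2√(0.0440 × 236) = 6.445 m.
Argument (x−vt)/(2√(Dt)) = (55.8 − 58.528)/6.445 = -0.4233; ½·erfc(-0.4233) = 0.7253.
C = 375 × 0.7253 = 272 mg/L.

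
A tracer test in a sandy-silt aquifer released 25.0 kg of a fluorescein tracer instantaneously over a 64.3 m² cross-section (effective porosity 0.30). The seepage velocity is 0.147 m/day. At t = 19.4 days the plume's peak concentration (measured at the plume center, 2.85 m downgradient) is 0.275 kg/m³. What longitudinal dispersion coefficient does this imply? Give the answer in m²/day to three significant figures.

0.0911 m²/day

At the plume center C_max = M/(n_e·A·√(4πDt)), so D = M²/(4πt·(n_e·A·C_max)²).
n_e·A·C_max = 0.30 × 64.3 × 0.275 = 5.305 kg/m.
D = 25.0²/(4π × 19.4 × 5.305²) = 0.0911 m²/day.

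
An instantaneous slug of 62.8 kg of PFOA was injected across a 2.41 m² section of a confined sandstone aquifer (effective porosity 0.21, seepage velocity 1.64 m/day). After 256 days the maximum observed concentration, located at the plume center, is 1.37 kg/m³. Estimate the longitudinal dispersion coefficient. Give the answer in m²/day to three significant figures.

At the plume center C_max = M/(n_e·A·√(4πDt)), so D = M²/(4πt·(n_e·A·C_max)²).
n_e·A·C_max = 0.21 × 2.41 × 1.37 = 0.6934 kg/m.
D = 62.8²/(4π × 256 × 0.6934²) = 2.55 m²/day.

2.55 m²/day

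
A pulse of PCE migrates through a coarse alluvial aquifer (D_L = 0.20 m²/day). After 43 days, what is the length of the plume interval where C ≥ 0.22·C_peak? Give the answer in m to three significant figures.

14.4 m

The plume is Gaussian with σ = √(2Dt) = √(2 × 0.20 × 43) = 4.147 m.
C/C_peak = exp(−Δx²/(2σ²)) = 0.22 ⇒ Δx = σ·√(−2 ln 0.22) = 4.147 × 1.740 = 7.216 m.
Width = 2Δx = 14.4 m.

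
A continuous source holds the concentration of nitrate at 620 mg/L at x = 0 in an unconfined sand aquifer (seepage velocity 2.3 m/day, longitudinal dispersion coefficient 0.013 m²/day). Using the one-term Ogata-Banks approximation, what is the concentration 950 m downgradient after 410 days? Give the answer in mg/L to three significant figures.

For a continuous step input, C/C₀ ≈ ½·erfc((x−vt)/(2√(Dt))).
vt = 2.3 × 410 = 943 m and 2√(Dt) = 2√(0.013 × 410) = 4.617 m.
Argument (x−vt)/(2√(Dt)) = (950 − 943)/4.617 = 1.516; ½·erfc(1.516) = 0.01602.
C = 620 × 0.01602 = 9.93 mg/L.

9.93 mg/L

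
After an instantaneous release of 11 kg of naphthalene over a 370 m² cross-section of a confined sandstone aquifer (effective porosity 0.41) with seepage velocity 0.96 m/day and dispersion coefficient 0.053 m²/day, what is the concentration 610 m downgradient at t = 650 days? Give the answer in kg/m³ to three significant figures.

For an instantaneous plane source, C(x,t) = M/(n_e·A·√(4πDt)) · exp(−(x−vt)²/(4Dt)), with n_e·A the pore (flow) area.
Plume center vt = 0.96 × 650 = 624 m, so the well at 610 m is 14 m upgradient of the peak.
√(4πDt) = 20.81 m, giving peak height M/(n_e·A·√(4πDt)) = 11/(0.41 × 370 × 20.81) = 0.003484 kg/m³.
(x−vt)²/(4Dt) = (-14)²/(4 × 0.053 × 650) = 1.422; exp(−1.422) = 0.2412.
C = 0.003484 × 0.2412 = 0.000840 kg/m³.

0.000840 kg/m³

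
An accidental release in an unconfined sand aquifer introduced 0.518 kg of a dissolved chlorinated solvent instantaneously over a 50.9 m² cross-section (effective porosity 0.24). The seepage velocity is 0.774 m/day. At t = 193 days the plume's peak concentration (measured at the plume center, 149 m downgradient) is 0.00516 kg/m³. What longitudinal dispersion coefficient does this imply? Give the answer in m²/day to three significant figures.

At the plume center C_max = M/(n_e·A·√(4πDt)), so D = M²/(4πt·(n_e·A·C_max)²).
n_e·A·C_max = 0.24 × 50.9 × 0.00516 = 0.06303 kg/m.
D = 0.518²/(4π × 193 × 0.06303²) = 0.0278 m²/day.

0.0278 m²/day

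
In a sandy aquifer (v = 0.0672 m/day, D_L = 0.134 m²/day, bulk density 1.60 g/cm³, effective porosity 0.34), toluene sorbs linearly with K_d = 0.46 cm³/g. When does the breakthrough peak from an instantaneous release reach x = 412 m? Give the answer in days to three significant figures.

Retardation factor R = 1 + ρ_b·K_d/n = 1 + 1.60 × 0.46/0.34 = 3.165.
Sorption retards both mechanisms: v_R = v/R = 0.02123 m/day, D_R = D/R = 0.04234 m²/day.
Peak time from v_R²t² + 2D_R t − x² = 0: t = (√(D_R² + v_R²x²) − D_R)/v_R².
√(D_R² + v_R²x²) = √(0.04234² + 0.02123² × 412²) = 8.747; v_R² = 0.0004507.
t = (8.747 − 0.04234)/0.0004507 = 19300 days.

19300 days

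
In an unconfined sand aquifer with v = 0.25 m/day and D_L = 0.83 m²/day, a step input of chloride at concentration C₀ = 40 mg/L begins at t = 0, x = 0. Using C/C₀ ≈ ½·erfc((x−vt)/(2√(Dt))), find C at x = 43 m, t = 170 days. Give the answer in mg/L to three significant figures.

19.5 mg/L

For a continuous step input, C/C₀ ≈ ½·erfc((x−vt)/(2√(Dt))).
vt = 0.25 × 170 = 42.5 m and 2√(Dt) = 2√(0.83 × 170) = 23.76 m.
Argument (x−vt)/(2√(Dt)) = (43 − 42.5)/23.76 = 0.02104; ½·erfc(0.02104) = 0.4881.
C = 40 × 0.4881 = 19.5 mg/L.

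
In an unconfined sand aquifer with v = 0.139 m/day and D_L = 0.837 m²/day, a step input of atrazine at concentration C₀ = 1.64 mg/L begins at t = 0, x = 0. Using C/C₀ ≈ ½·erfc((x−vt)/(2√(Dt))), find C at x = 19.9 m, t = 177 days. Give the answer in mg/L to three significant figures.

0.997 mg/L

For a continuous step input, C/C₀ ≈ ½·erfc((x−vt)/(2√(Dt))).
vt = 0.139 × 177 = 24.603 m and 2√(Dt) = 2√(0.837 × 177) = 24.34 m.
Argument (x−vt)/(2√(Dt)) = (19.9 − 24.603)/24.34 = -0.1932; ½·erfc(-0.1932) = 0.6077.
C = 1.64 × 0.6077 = 0.997 mg/L.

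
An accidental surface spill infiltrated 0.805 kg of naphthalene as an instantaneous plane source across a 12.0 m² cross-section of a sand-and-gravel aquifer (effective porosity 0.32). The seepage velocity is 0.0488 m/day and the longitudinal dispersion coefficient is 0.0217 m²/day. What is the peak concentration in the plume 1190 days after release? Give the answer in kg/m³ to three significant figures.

0.0116 kg/m³

The peak of an instantaneous 1D plume sits at x = vt; there the Gaussian factor is 1 and C_max = M/(n_e·A·√(4πDt)), where n_e·A is the pore area the mass is dissolved in.
√(4πDt) = √(4π × 0.0217 × 1190) = 18.01 m, so C_max = 0.805/(0.32 × 12.0 × 18.01) = 0.0116 kg/m³.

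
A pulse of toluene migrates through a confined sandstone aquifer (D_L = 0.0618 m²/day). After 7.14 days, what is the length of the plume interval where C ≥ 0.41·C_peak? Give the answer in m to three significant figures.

The plume is Gaussian with σ = √(2Dt) = √(2 × 0.0618 × 7.14) = 0.9394 m.
C/C_peak = exp(−Δx²/(2σ²)) = 0.41 ⇒ Δx = σ·√(−2 ln 0.41) = 0.9394 × 1.335 = 1.254 m.
Width = 2Δx = 2.51 m.

2.51 m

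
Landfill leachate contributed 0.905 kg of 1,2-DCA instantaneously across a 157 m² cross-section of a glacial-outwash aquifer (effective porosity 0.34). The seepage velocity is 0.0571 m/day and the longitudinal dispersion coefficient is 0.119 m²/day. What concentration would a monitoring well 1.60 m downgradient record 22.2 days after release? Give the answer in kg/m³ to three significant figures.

For an instantaneous plane source, C(x,t) = M/(n_e·A·√(4πDt)) · exp(−(x−vt)²/(4Dt)), with n_e·A the pore (flow) area.
Plume center vt = 0.0571 × 22.2 = 1.26762 m, so the well at 1.60 m is 0.33238 m downgradient of the peak.
√(4πDt) = 5.762 m, giving peak height M/(n_e·A·√(4πDt)) = 0.905/(0.34 × 157 × 5.762) = 0.002942 kg/m³.
(x−vt)²/(4Dt) = (0.33238)²/(4 × 0.119 × 22.2) = 0.01045; exp(−0.01045) = 0.9896.
C = 0.002942 × 0.9896 = 0.00291 kg/m³.

0.00291 kg/m³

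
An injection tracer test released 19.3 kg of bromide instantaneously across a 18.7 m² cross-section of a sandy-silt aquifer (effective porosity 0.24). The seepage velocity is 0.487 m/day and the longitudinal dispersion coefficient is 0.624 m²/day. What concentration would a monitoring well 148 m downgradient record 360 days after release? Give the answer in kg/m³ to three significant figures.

For an instantaneous plane source, C(x,t) = M/(n_e·A·√(4πDt)) · exp(−(x−vt)²/(4Dt)), with n_e·A the pore (flow) area.
Plume center vt = 0.487 × 360 = 175.32 m, so the well at 148 m is 27.32 m upgradient of the peak.
√(4πDt) = 53.13 m, giving peak height M/(n_e·A·√(4πDt)) = 19.3/(0.24 × 18.7 × 53.13) = 0.08094 kg/m³.
(x−vt)²/(4Dt) = (-27.32)²/(4 × 0.624 × 360) = 0.8306; exp(−0.8306) = 0.4358.
C = 0.08094 × 0.4358 = 0.0353 kg/m³.

0.0353 kg/m³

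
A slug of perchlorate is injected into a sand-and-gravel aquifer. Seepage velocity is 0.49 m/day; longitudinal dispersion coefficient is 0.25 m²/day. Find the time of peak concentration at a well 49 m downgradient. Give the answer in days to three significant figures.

99.0 days

For the 1D instantaneous-source solution, setting ∂C/∂t = 0 at fixed x gives v²t² + 2Dt − x² = 0, so t = (√(D² + v²x²) − D)/v².
√(D² + v²x²) = √(0.25² + 0.49² × 49²) = 24.01; v² = 0.2401.
t = (24.01 − 0.25)/0.2401 = 99.0 days (vs. the pure-advection estimate x/v = 100 d).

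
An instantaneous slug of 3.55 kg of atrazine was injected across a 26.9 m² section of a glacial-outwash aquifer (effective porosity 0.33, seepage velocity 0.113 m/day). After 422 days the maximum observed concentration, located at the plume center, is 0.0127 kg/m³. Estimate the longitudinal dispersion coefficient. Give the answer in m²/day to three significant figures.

At the plume center C_max = M/(n_e·A·√(4πDt)), so D = M²/(4πt·(n_e·A·C_max)²).
n_e·A·C_max = 0.33 × 26.9 × 0.0127 = 0.1127 kg/m.
D = 3.55²/(4π × 422 × 0.1127²) = 0.187 m²/day.

0.187 m²/day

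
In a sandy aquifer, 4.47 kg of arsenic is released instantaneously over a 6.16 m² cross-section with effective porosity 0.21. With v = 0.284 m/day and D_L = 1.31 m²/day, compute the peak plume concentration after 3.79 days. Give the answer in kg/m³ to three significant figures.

The peak of an instantaneous 1D plume sits at x = vt; there the Gaussian factor is 1 and C_max = M/(n_e·A·√(4πDt)), where n_e·A is the pore area the mass is dissolved in.
√(4πDt) = √(4π × 1.31 × 3.79) = 7.899 m, so C_max = 4.47/(0.21 × 6.16 × 7.899) = 0.437 kg/m³.

0.437 kg/m³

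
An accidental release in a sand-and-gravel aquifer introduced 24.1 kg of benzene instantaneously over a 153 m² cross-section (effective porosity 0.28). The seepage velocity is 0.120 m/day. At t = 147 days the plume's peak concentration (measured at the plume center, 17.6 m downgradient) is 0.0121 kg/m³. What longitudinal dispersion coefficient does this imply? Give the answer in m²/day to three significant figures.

At the plume center C_max = M/(n_e·A·√(4πDt)), so D = M²/(4πt·(n_e·A·C_max)²).
n_e·A·C_max = 0.28 × 153 × 0.0121 = 0.5184 kg/m.
D = 24.1²/(4π × 147 × 0.5184²) = 1.17 m²/day.

1.17 m²/day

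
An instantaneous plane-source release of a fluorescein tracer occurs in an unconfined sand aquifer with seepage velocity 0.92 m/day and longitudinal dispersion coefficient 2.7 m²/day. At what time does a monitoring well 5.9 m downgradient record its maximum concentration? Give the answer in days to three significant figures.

3.97 days

For the 1D instantaneous-source solution, setting ∂C/∂t = 0 at fixed x gives v²t² + 2Dt − x² = 0, so t = (√(D² + v²x²) − D)/v².
√(D² + v²x²) = √(2.7² + 0.92² × 5.9²) = 6.062; v² = 0.8464.
t = (6.062 − 2.7)/0.8464 = 3.97 days (vs. the pure-advection estimate x/v = 6.41 d).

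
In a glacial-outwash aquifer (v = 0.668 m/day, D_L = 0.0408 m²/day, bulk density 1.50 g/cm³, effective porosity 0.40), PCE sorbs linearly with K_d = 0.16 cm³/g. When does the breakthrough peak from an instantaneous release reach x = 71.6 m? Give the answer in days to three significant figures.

171 days

Retardation factor R = 1 + ρ_b·K_d/n = 1 + 1.50 × 0.16/0.40 = 1.600.
Sorption retards both mechanisms: v_R = v/R = 0.4175 m/day, D_R = D/R = 0.02550 m²/day.
Peak time from v_R²t² + 2D_R t − x² = 0: t = (√(D_R² + v_R²x²) − D_R)/v_R².
√(D_R² + v_R²x²) = √(0.02550² + 0.4175² × 71.6²) = 29.89; v_R² = 0.1743.
t = (29.89 − 0.02550)/0.1743 = 171 days.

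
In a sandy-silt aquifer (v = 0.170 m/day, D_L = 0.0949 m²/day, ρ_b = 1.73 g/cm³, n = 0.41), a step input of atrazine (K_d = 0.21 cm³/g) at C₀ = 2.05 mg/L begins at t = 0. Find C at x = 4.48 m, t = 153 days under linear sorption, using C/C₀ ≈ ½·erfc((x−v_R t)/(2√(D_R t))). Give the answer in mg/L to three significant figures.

2.03 mg/L

Retardation factor R = 1 + ρ_b·K_d/n = 1 + 1.73 × 0.21/0.41 = 1.886.
Sorption retards both mechanisms: v_R = v/R = 0.09014 m/day, D_R = D/R = 0.05032 m²/day.
v_R·t = 0.09014 × 153 = 13.79142 m; 2√(D_R t) = 5.549 m; argument = (4.48 − 13.79142)/5.549 = -1.678.
C = C₀ × ½·erfc(-1.678) = 2.05 × 0.9912 = 2.03 mg/L.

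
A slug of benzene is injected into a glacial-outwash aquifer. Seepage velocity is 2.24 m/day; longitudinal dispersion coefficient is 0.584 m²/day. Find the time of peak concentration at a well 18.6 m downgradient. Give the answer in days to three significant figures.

For the 1D instantaneous-source solution, setting ∂C/∂t = 0 at fixed x gives v²t² + 2Dt − x² = 0, so t = (√(D² + v²x²) − D)/v².
√(D² + v²x²) = √(0.584² + 2.24² × 18.6²) = 41.67; v² = 5.0176.
t = (41.67 − 0.584)/5.0176 = 8.19 days (vs. the pure-advection estimate x/v = 8.30 d).

8.19 days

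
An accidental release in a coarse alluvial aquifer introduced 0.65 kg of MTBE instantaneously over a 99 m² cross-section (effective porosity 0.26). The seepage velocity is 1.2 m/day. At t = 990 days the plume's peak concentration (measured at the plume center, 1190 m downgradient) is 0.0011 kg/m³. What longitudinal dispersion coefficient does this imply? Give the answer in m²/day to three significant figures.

At the plume center C_max = M/(n_e·A·√(4πDt)), so D = M²/(4πt·(n_e·A·C_max)²).
n_e·A·C_max = 0.26 × 99 × 0.0011 = 0.02831 kg/m.
D = 0.65²/(4π × 990 × 0.02831²) = 0.0424 m²/day.

0.0424 m²/day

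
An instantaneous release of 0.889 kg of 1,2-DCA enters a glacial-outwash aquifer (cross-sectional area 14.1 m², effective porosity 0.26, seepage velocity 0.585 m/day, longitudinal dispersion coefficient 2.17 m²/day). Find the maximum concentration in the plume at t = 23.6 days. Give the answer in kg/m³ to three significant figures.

The peak of an instantaneous 1D plume sits at x = vt; there the Gaussian factor is 1 and C_max = M/(n_e·A·√(4πDt)), where n_e·A is the pore area the mass is dissolved in.
√(4πDt) = √(4π × 2.17 × 23.6) = 25.37 m, so C_max = 0.889/(0.26 × 14.1 × 25.37) = 0.00956 kg/m³.

0.00956 kg/m³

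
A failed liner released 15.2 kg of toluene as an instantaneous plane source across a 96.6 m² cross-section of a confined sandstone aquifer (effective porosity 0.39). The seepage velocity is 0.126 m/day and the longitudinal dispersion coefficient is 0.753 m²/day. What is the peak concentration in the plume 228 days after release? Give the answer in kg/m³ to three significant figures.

0.00869 kg/m³

The peak of an instantaneous 1D plume sits at x = vt; there the Gaussian factor is 1 and C_max = M/(n_e·A·√(4πDt)), where n_e·A is the pore area the mass is dissolved in.
√(4πDt) = √(4π × 0.753 × 228) = 46.45 m, so C_max = 15.2/(0.39 × 96.6 × 46.45) = 0.00869 kg/m³.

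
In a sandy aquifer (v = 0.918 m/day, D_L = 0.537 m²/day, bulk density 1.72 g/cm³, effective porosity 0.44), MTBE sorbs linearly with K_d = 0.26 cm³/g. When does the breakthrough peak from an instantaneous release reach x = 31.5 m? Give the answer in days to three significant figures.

Retardation factor R = 1 + ρ_b·K_d/n = 1 + 1.72 × 0.26/0.44 = 2.016.
Sorption retards both mechanisms: v_R = v/R = 0.4554 m/day, D_R = D/R = 0.2664 m²/day.
Peak time from v_R²t² + 2D_R t − x² = 0: t = (√(D_R² + v_R²x²) − D_R)/v_R².
√(D_R² + v_R²x²) = √(0.2664² + 0.4554² × 31.5²) = 14.35; v_R² = 0.2074.
t = (14.35 − 0.2664)/0.2074 = 67.9 days.

67.9 days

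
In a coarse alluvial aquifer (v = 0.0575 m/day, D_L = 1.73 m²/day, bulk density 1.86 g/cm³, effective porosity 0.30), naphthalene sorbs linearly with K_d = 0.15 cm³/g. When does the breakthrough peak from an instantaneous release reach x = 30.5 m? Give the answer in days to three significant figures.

Retardation factor R = 1 + ρ_b·K_d/n = 1 + 1.86 × 0.15/0.30 = 1.930.
Sorption retards both mechanisms: v_R = v/R = 0.02979 m/day, D_R = D/R = 0.8964 m²/day.
Peak time from v_R²t² + 2D_R t − x² = 0: t = (√(D_R² + v_R²x²) − D_R)/v_R².
√(D_R² + v_R²x²) = √(0.8964² + 0.02979² × 30.5²) = 1.276; v_R² = 0.0008874.
t = (1.276 − 0.8964)/0.0008874 = 428 days.

428 days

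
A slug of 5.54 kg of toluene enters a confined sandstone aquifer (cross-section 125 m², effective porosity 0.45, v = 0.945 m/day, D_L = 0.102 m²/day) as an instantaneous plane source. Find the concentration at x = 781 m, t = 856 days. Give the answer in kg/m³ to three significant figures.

0.000319 kg/m³

For an instantaneous plane source, C(x,t) = M/(n_e·A·√(4πDt)) · exp(−(x−vt)²/(4Dt)), with n_e·A the pore (flow) area.
Plume center vt = 0.945 × 856 = 808.92 m, so the well at 781 m is 27.92 m upgradient of the peak.
√(4πDt) = 33.12 m, giving peak height M/(n_e·A·√(4πDt)) = 5.54/(0.45 × 125 × 33.12) = 0.002974 kg/m³.
(x−vt)²/(4Dt) = (-27.92)²/(4 × 0.102 × 856) = 2.232; exp(−2.232) = 0.1073.
C = 0.002974 × 0.1073 = 0.000319 kg/m³.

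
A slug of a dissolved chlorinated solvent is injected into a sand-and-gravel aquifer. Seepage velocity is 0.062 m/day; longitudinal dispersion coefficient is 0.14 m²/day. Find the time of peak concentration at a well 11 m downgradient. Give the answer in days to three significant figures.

For the 1D instantaneous-source solution, setting ∂C/∂t = 0 at fixed x gives v²t² + 2Dt − x² = 0, so t = (√(D² + v²x²) − D)/v².
√(D² + v²x²) = √(0.14² + 0.062² × 11²) = 0.6962; v² = 0.003844.
t = (0.6962 − 0.14)/0.003844 = 145 days (vs. the pure-advection estimate x/v = 177 d).

145 days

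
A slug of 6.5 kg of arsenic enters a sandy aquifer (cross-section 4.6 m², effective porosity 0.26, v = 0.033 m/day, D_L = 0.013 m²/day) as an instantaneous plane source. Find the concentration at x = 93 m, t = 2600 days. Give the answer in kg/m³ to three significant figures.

For an instantaneous plane source, C(x,t) = M/(n_e·A·√(4πDt)) · exp(−(x−vt)²/(4Dt)), with n_e·A the pore (flow) area.
Plume center vt = 0.033 × 2600 = 85.8 m, so the well at 93 m is 7.2 m downgradient of the peak.
√(4πDt) = 20.61 m, giving peak height M/(n_e·A·√(4πDt)) = 6.5/(0.26 × 4.6 × 20.61) = 0.2637 kg/m³.
(x−vt)²/(4Dt) = (7.2)²/(4 × 0.013 × 2600) = 0.3834; exp(−0.3834) = 0.6815.
C = 0.2637 × 0.6815 = 0.180 kg/m³.

0.180 kg/m³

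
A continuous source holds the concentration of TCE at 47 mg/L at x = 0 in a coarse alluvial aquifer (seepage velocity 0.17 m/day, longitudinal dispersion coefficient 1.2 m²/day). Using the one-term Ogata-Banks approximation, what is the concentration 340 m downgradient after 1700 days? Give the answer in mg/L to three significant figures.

9.98 mg/L

For a continuous step input, C/C₀ ≈ ½·erfc((x−vt)/(2√(Dt))).
vt = 0.17 × 1700 = 289 m and 2√(Dt) = 2√(1.2 × 1700) = 90.33 m.
Argument (x−vt)/(2√(Dt)) = (340 − 289)/90.33 = 0.5646; ½·erfc(0.5646) = 0.2123.
C = 47 × 0.2123 = 9.98 mg/L.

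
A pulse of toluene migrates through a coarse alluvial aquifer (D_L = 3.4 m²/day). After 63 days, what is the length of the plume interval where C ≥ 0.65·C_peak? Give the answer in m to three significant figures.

38.4 m

The plume is Gaussian with σ = √(2Dt) = √(2 × 3.4 × 63) = 20.70 m.
C/C_peak = exp(−Δx²/(2σ²)) = 0.65 ⇒ Δx = σ·√(−2 ln 0.65) = 20.70 × 0.9282 = 19.21 m.
Width = 2Δx = 38.4 m.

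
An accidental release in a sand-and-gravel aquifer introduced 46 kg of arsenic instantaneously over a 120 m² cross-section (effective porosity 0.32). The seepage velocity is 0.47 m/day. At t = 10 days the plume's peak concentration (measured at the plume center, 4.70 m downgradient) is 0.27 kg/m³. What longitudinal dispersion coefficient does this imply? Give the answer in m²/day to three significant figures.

At the plume center C_max = M/(n_e·A·√(4πDt)), so D = M²/(4πt·(n_e·A·C_max)²).
n_e·A·C_max = 0.32 × 120 × 0.27 = 10.37 kg/m.
D = 46²/(4π × 10 × 10.37²) = 0.157 m²/day.

0.157 m²/day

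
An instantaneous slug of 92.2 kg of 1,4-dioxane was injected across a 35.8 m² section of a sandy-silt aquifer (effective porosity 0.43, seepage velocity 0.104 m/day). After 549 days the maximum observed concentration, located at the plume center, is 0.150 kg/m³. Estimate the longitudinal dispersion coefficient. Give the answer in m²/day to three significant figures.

At the plume center C_max = M/(n_e·A·√(4πDt)), so D = M²/(4πt·(n_e·A·C_max)²).
n_e·A·C_max = 0.43 × 35.8 × 0.150 = 2.309 kg/m.
D = 92.2²/(4π × 549 × 2.309²) = 0.231 m²/day.

0.231 m²/day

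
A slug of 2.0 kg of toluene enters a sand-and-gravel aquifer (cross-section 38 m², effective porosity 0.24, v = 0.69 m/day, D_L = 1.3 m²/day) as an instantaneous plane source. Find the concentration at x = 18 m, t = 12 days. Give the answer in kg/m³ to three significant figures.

0.00345 kg/m³

For an instantaneous plane source, C(x,t) = M/(n_e·A·√(4πDt)) · exp(−(x−vt)²/(4Dt)), with n_e·A the pore (flow) area.
Plume center vt = 0.69 × 12 = 8.28 m, so the well at 18 m is 9.72 m downgradient of the peak.
√(4πDt) = 14.00 m, giving peak height M/(n_e·A·√(4πDt)) = 2.0/(0.24 × 38 × 14.00) = 0.01566 kg/m³.
(x−vt)²/(4Dt) = (9.72)²/(4 × 1.3 × 12) = 1.514; exp(−1.514) = 0.2200.
C = 0.01566 × 0.2200 = 0.00345 kg/m³.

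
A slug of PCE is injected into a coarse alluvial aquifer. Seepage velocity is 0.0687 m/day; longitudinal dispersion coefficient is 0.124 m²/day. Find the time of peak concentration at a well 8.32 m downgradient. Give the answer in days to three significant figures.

97.7 days

For the 1D instantaneous-source solution, setting ∂C/∂t = 0 at fixed x gives v²t² + 2Dt − x² = 0, so t = (√(D² + v²x²) − D)/v².
√(D² + v²x²) = √(0.124² + 0.0687² × 8.32²) = 0.5849; v² = 0.00471969.
t = (0.5849 − 0.124)/0.00471969 = 97.7 days (vs. the pure-advection estimate x/v = 121 d).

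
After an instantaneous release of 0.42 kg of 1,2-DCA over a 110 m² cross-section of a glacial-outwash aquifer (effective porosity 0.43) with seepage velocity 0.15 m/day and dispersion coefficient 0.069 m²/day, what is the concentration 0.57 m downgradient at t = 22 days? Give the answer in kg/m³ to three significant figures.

0.000596 kg/m³

For an instantaneous plane source, C(x,t) = M/(n_e·A·√(4πDt)) · exp(−(x−vt)²/(4Dt)), with n_e·A the pore (flow) area.
Plume center vt = 0.15 × 22 = 3.3 m, so the well at 0.57 m is 2.73 m upgradient of the peak.
√(4πDt) = 4.368 m, giving peak height M/(n_e·A·√(4πDt)) = 0.42/(0.43 × 110 × 4.368) = 0.002033 kg/m³.
(x−vt)²/(4Dt) = (-2.73)²/(4 × 0.069 × 22) = 1.227; exp(−1.227) = 0.2932.
C = 0.002033 × 0.2932 = 0.000596 kg/m³.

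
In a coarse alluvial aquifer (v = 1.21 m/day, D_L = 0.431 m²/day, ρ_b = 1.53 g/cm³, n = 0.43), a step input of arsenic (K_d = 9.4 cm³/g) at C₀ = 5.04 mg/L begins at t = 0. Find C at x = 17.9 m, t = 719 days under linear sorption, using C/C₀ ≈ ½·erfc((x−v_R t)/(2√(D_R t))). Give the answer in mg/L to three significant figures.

Retardation factor R = 1 + ρ_b·K_d/n = 1 + 1.53 × 9.4/0.43 = 34.45.
Sorption retards both mechanisms: v_R = v/R = 0.03512 m/day, D_R = D/R = 0.01251 m²/day.
v_R·t = 0.03512 × 719 = 25.25128 m; 2√(D_R t) = 5.998 m; argument = (17.9 − 25.25128)/5.998 = -1.226.
C = C₀ × ½·erfc(-1.226) = 5.04 × 0.9585 = 4.83 mg/L.

4.83 mg/L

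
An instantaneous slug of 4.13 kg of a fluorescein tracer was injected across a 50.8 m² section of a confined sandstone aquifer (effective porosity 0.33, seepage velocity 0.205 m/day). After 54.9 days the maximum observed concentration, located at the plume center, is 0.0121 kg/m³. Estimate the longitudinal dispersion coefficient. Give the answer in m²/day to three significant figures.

At the plume center C_max = M/(n_e·A·√(4πDt)), so D = M²/(4πt·(n_e·A·C_max)²).
n_e·A·C_max = 0.33 × 50.8 × 0.0121 = 0.2028 kg/m.
D = 4.13²/(4π × 54.9 × 0.2028²) = 0.601 m²/day.

0.601 m²/day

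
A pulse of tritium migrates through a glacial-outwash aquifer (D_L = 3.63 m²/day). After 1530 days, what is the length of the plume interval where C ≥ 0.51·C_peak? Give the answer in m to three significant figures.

The plume is Gaussian with σ = √(2Dt) = √(2 × 3.63 × 1530) = 105.4 m.
C/C_peak = exp(−Δx²/(2σ²)) = 0.51 ⇒ Δx = σ·√(−2 ln 0.51) = 105.4 × 1.160 = 122.3 m.
Width = 2Δx = 245 m.

245 m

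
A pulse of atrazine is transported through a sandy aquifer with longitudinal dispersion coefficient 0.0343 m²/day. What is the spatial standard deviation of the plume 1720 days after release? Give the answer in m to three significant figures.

Dispersive spreading gives a Gaussian with σ² = 2Dt; advection only shifts the center.
σ = √(2 × 0.0343 × 1720) = 10.9 m.

10.9 m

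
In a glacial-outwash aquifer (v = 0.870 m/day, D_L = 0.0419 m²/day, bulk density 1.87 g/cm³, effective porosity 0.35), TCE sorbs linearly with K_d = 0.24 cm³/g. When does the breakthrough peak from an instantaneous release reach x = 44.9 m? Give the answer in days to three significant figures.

Retardation factor R = 1 + ρ_b·K_d/n = 1 + 1.87 × 0.24/0.35 = 2.282.
Sorption retards both mechanisms: v_R = v/R = 0.3812 m/day, D_R = D/R = 0.01836 m²/day.
Peak time from v_R²t² + 2D_R t − x² = 0: t = (√(D_R² + v_R²x²) − D_R)/v_R².
√(D_R² + v_R²x²) = √(0.01836² + 0.3812² × 44.9²) = 17.12; v_R² = 0.1453.
t = (17.12 − 0.01836)/0.1453 = 118 days.

118 days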